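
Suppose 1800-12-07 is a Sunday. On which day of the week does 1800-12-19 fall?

Within December 1800: 19 − 7 = 12 days.
12 mod 7 = 5, so 5 days after Sunday is Friday.

Friday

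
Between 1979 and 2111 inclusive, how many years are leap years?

Years divisible by 4: 1980, 1984, …, 2108 — 33 in all.
Of these, 2100 is divisible by 100 but not 400, so not leap.
2000 is divisible by 400, so still leap.
Leap years: 33 − 1 = 32.

32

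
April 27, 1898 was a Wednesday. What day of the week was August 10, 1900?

Friday

April 27, 1898 → April 27, 1899: 365 days.
April 27, 1899 → April 27, 1900: 365 days (1900 is not a leap year (divisible by 100 but not 400)).
April 1900: 30 − 27 = 3 days remain.
Then May (31), June (30), July (31): 31 + 30 + 31 = 92 days.
August 1–10, 1900: 10 days.
Residual: 105 days.
Total: 835 days.
835 mod 7 = 2, so 2 days after Wednesday is Friday.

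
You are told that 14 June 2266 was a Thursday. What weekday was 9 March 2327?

Wednesday

Day-of-year of June 14, 2266: 165.
Day-of-year of March 9, 2327: 68.
2266 has 365 days, so 365 − 165 = 200 days remain in 2266.
Full years 2267–2326: 46 common + 14 leap = 46×365 + 14×366 = 21914 days.
Total: 200 + 21914 + 68 = 22182 days.
22182 mod 7 = 6, so 6 days after Thursday is Wednesday.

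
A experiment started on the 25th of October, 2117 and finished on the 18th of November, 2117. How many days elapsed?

24

October 2117: 31 − 25 = 6 days remain.
November 1–18, 2117: 18 days.
Total: 6 + 18 = 24 days.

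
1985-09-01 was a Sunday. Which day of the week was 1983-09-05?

Monday

Count forward from the earlier date (September 5, 1983) to the later (September 1, 1985):
Day-of-year of September 5, 1983: 248.
Day-of-year of September 1, 1985: 244.
1983 has 365 days, so 365 − 248 = 117 days remain in 1983.
Full years: 1984: 366. Sum = 366.
Total: 117 + 366 + 244 = 727 days.
727 mod 7 = 6, so 6 days before Sunday is Monday.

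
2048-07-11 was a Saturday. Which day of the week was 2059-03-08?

Day-of-year of July 11, 2048: 193.
Day-of-year of March 8, 2059: 67.
2048 has 366 days, so 366 − 193 = 173 days remain in 2048.
Full years 2049–2058: 8 common + 2 leap = 8×365 + 2×366 = 3652 days.
Total: 173 + 3652 + 67 = 3892 days.
3892 is a multiple of 7, so 2059-03-08 falls on the same weekday: Saturday.

Saturday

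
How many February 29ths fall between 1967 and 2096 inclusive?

33

Years divisible by 4: 1968, 1972, …, 2096 — 33 in all.
2000 is divisible by 400, so still leap.
No century exceptions apply. Count: 33.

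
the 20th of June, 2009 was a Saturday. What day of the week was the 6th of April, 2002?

Saturday

Count forward from the earlier date (April 6, 2002) to the later (June 20, 2009):
Day-of-year of April 6, 2002: 96.
Day-of-year of June 20, 2009: 171.
2002 has 365 days, so 365 − 96 = 269 days remain in 2002.
Full years: 2003: 365; 2004: 366; 2005: 365; 2006: 365; 2007: 365; 2008: 366. Sum = 2192.
Total: 269 + 2192 + 171 = 2632 days.
2632 is a multiple of 7, so the 6th of April, 2002 falls on the same weekday: Saturday.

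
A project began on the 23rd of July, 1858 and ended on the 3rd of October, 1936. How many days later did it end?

28561

From July 23, 1858 to July 23, 1936: 78 years, of which 19 contain a Feb 29 — 59×365 + 19×366 = 28489 days.
(1900 is not a leap year (divisible by 100 but not 400).)
July 1936: 31 − 23 = 8 days remain.
Then August (31), September (30): 31 + 30 = 61 days.
October 1–3, 1936: 3 days.
Residual: 72 days.
Total: 28561 days.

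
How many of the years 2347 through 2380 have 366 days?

Years divisible by 4 in [2347, 2380]: 2348, 2352, 2356, 2360, 2364, 2368, 2372, 2376, 2380.
No century exceptions apply. Count: 9.

9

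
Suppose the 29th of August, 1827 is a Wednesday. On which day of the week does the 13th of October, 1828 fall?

Day-of-year of August 29, 1827: 241.
Day-of-year of October 13, 1828: 287.
1827 has 365 days, so 365 − 241 = 124 days remain in 1827.
Total: 124 + 287 = 411 days.
411 mod 7 = 5, so 5 days after Wednesday is Monday.

Monday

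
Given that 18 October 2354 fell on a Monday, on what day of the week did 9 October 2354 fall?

Count forward from the earlier date (October 9, 2354) to the later (October 18, 2354):
Within October 2354: 18 − 9 = 9 days.
9 mod 7 = 2, so 2 days before Monday is Saturday.

Saturday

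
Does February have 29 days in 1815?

No

1815 is not a leap year.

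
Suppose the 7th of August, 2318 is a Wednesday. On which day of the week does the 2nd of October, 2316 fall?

Count forward from the earlier date (October 2, 2316) to the later (August 7, 2318):
October 2316: 31 − 2 = 29 days remain.
Then 21 full months totalling 638 days.
August 1–7, 2318: 7 days.
Total: 29 + 638 + 7 = 674 days.
674 mod 7 = 2, so 2 days before Wednesday is Monday.

Monday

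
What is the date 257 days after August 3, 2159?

April 16, 2160

Count 257 days after August 3, 2159:
August 2159: 31 − 3 = 28 days remain.
Then September (30), October (31), November (30), December (31), January (31), February 2160 (29), March (31): 30 + 31 + 30 + 31 + 31 + 29 + 31 = 213 days.
April 1–16, 2160: 16 days.
Residual: 257 days.
Total: 257 days.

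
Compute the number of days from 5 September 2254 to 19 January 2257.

867

September 5, 2254 → September 5, 2255: 365 days.
September 5, 2255 → September 5, 2256: 366 days (2256 is a leap year).
September 2256: 30 − 5 = 25 days remain.
Then October (31), November (30), December (31): 31 + 30 + 31 = 92 days.
January 1–19, 2257: 19 days.
Residual: 136 days.
Total: 867 days.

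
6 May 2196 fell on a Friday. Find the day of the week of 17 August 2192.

Friday

Count forward from the earlier date (August 17, 2192) to the later (May 6, 2196):
Day-of-year of August 17, 2192: 230.
Day-of-year of May 6, 2196: 127.
2192 has 366 days, so 366 − 230 = 136 days remain in 2192.
Full years: 2193: 365; 2194: 365; 2195: 365. Sum = 1095.
Total: 136 + 1095 + 127 = 1358 days.
1358 is a multiple of 7, so 17 August 2192 falls on the same weekday: Friday.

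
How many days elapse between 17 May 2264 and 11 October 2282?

Day-of-year of May 17, 2264: 138.
Day-of-year of October 11, 2282: 284.
2264 has 366 days, so 366 − 138 = 228 days remain in 2264.
Full years 2265–2281: 13 common + 4 leap = 13×365 + 4×366 = 6209 days.
Total: 228 + 6209 + 284 = 6721 days.

6721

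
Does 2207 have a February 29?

No

2207 is not a leap year.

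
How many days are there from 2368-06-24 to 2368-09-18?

June 2368: 30 − 24 = 6 days remain.
Then July (31), August (31): 31 + 31 = 62 days.
September 1–18, 2368: 18 days.
Total: 6 + 62 + 18 = 86 days.

86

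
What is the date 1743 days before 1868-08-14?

1863-11-06

Count 1743 days before August 14, 1868:
Day-of-year of November 6, 1863: 310.
Day-of-year of August 14, 1868: 227.
1863 has 365 days, so 365 − 310 = 55 days remain in 1863.
Full years: 1864: 366; 1865: 365; 1866: 365; 1867: 365. Sum = 1461.
Total: 55 + 1461 + 227 = 1743 days.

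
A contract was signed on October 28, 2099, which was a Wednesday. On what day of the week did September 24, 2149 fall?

Wednesday

From October 28, 2099 to October 28, 2148: 49 years, of which 12 contain a Feb 29 — 37×365 + 12×366 = 17897 days.
(2100 is not a leap year (divisible by 100 but not 400).)
October 2148: 31 − 28 = 3 days remain.
Then 10 full months totalling 304 days.
September 1–24, 2149: 24 days.
Residual: 331 days.
Total: 18228 days.
18228 is a multiple of 7, so September 24, 2149 falls on the same weekday: Wednesday.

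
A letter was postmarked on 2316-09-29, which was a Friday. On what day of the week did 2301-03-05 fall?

Tuesday

Count forward from the earlier date (March 5, 2301) to the later (September 29, 2316):
From March 5, 2301 to March 5, 2316: 15 years, of which 4 contain a Feb 29 — 11×365 + 4×366 = 5479 days.
March 2316: 31 − 5 = 26 days remain.
Then April (30), May (31), June (30), July (31), August (31): 30 + 31 + 30 + 31 + 31 = 153 days.
September 1–29, 2316: 29 days.
Residual: 208 days.
Total: 5687 days.
5687 mod 7 = 3, so 3 days before Friday is Tuesday.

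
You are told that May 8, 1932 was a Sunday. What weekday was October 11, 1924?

Saturday

Count forward from the earlier date (October 11, 1924) to the later (May 8, 1932):
Day-of-year of October 11, 1924: 285.
Day-of-year of May 8, 1932: 129.
1924 has 366 days, so 366 − 285 = 81 days remain in 1924.
Full years 1925–1931: 6 common + 1 leap = 6×365 + 1×366 = 2556 days.
Total: 81 + 2556 + 129 = 2766 days.
2766 mod 7 = 1, so 1 day before Sunday is Saturday.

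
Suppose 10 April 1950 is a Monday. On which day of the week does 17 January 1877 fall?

Count forward from the earlier date (January 17, 1877) to the later (April 10, 1950):
Day-of-year of January 17, 1877: 17.
Day-of-year of April 10, 1950: 100.
1877 has 365 days, so 365 − 17 = 348 days remain in 1877.
Full years 1878–1949: 55 common + 17 leap = 55×365 + 17×366 = 26297 days.
Total: 348 + 26297 + 100 = 26745 days.
26745 mod 7 = 5, so 5 days before Monday is Wednesday.

Wednesday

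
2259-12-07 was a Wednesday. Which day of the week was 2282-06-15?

Thursday

From December 7, 2259 to December 7, 2281: 22 years, of which 6 contain a Feb 29 — 16×365 + 6×366 = 8036 days.
December 2281: 31 − 7 = 24 days remain.
Then January (31), February 2282 (28), March (31), April (30), May (31): 31 + 28 + 31 + 30 + 31 = 151 days.
June 1–15, 2282: 15 days.
Residual: 190 days.
Total: 8226 days.
8226 mod 7 = 1, so 1 day after Wednesday is Thursday.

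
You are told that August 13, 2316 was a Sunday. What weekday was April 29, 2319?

Tuesday

Day-of-year of August 13, 2316: 226.
Day-of-year of April 29, 2319: 119.
2316 has 366 days, so 366 − 226 = 140 days remain in 2316.
Full years: 2317: 365; 2318: 365. Sum = 730.
Total: 140 + 730 + 119 = 989 days.
989 mod 7 = 2, so 2 days after Sunday is Tuesday.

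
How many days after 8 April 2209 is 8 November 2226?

6423

Day-of-year of April 8, 2209: 98.
Day-of-year of November 8, 2226: 312.
2209 has 365 days, so 365 − 98 = 267 days remain in 2209.
Full years 2210–2225: 12 common + 4 leap = 12×365 + 4×366 = 5844 days.
Total: 267 + 5844 + 312 = 6423 days.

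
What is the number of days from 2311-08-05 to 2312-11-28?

481

Day-of-year of August 5, 2311: 217.
Day-of-year of November 28, 2312: 333.
2311 has 365 days, so 365 − 217 = 148 days remain in 2311.
Total: 148 + 333 = 481 days.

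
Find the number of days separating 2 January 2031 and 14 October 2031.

285

January 2031: 31 − 2 = 29 days remain.
Then February 2031 (28), March (31), April (30), May (31), June (30), July (31), August (31), September (30): 28 + 31 + 30 + 31 + 30 + 31 + 31 + 30 = 242 days.
October 1–14, 2031: 14 days.
Total: 29 + 242 + 14 = 285 days.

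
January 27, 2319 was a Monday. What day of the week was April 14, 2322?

Friday

January 27, 2319 → January 27, 2320: 365 days.
January 27, 2320 → January 27, 2321: 366 days (2320 is a leap year).
January 27, 2321 → January 27, 2322: 365 days.
January 2322: 31 − 27 = 4 days remain.
Then February 2322 (28), March (31): 28 + 31 = 59 days.
April 1–14, 2322: 14 days.
Residual: 77 days.
Total: 1173 days.
1173 mod 7 = 4, so 4 days after Monday is Friday.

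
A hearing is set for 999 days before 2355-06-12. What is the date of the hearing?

2352-09-16

Count 999 days before June 12, 2355:
Day-of-year of September 16, 2352: 260.
Day-of-year of June 12, 2355: 163.
2352 has 366 days, so 366 − 260 = 106 days remain in 2352.
Full years: 2353: 365; 2354: 365. Sum = 730.
Total: 106 + 730 + 163 = 999 days.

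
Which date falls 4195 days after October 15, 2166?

April 10, 2178

Count 4195 days after October 15, 2166:
From October 15, 2166 to October 15, 2177: 11 years, of which 3 contain a Feb 29 — 8×365 + 3×366 = 4018 days.
October 2177: 31 − 15 = 16 days remain.
Then November (30), December (31), January (31), February 2178 (28), March (31): 30 + 31 + 31 + 28 + 31 = 151 days.
April 1–10, 2178: 10 days.
Residual: 177 days.
Total: 4195 days.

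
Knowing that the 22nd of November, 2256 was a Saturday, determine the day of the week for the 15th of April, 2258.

November 22, 2256 → November 22, 2257: 365 days.
November 2257: 30 − 22 = 8 days remain.
Then December (31), January (31), February 2258 (28), March (31): 31 + 31 + 28 + 31 = 121 days.
April 1–15, 2258: 15 days.
Residual: 144 days.
Total: 509 days.
509 mod 7 = 5, so 5 days after Saturday is Thursday.

Thursday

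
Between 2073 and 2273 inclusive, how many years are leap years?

48

Years divisible by 4: 2076, 2080, …, 2272 — 50 in all.
Of these, 2100, 2200 are divisible by 100 but not 400, so not leap.
Leap years: 50 − 2 = 48.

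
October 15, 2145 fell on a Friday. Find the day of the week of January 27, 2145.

Wednesday

Count forward from the earlier date (January 27, 2145) to the later (October 15, 2145):
January 2145: 31 − 27 = 4 days remain.
Then February 2145 (28), March (31), April (30), May (31), June (30), July (31), August (31), September (30): 28 + 31 + 30 + 31 + 30 + 31 + 31 + 30 = 242 days.
October 1–15, 2145: 15 days.
Total: 4 + 242 + 15 = 261 days.
261 mod 7 = 2, so 2 days before Friday is Wednesday.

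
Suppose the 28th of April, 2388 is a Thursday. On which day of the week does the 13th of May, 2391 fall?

Day-of-year of April 28, 2388: 119.
Day-of-year of May 13, 2391: 133.
2388 has 366 days, so 366 − 119 = 247 days remain in 2388.
Full years: 2389: 365; 2390: 365. Sum = 730.
Total: 247 + 730 + 133 = 1110 days.
1110 mod 7 = 4, so 4 days after Thursday is Monday.

Monday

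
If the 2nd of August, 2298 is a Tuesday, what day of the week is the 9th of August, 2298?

Tuesday

Within August 2298: 9 − 2 = 7 days.
7 is a multiple of 7, so the 9th of August, 2298 falls on the same weekday: Tuesday.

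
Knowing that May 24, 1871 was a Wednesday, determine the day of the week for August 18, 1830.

Wednesday

Count forward from the earlier date (August 18, 1830) to the later (May 24, 1871):
Day-of-year of August 18, 1830: 230.
Day-of-year of May 24, 1871: 144.
1830 has 365 days, so 365 − 230 = 135 days remain in 1830.
Full years 1831–1870: 30 common + 10 leap = 30×365 + 10×366 = 14610 days.
Total: 135 + 14610 + 144 = 14889 days.
14889 is a multiple of 7, so August 18, 1830 falls on the same weekday: Wednesday.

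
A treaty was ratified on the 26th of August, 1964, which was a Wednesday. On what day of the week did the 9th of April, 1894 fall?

Count forward from the earlier date (April 9, 1894) to the later (August 26, 1964):
Day-of-year of April 9, 1894: 99.
Day-of-year of August 26, 1964: 239.
1894 has 365 days, so 365 − 99 = 266 days remain in 1894.
Full years 1895–1963: 53 common + 16 leap = 53×365 + 16×366 = 25201 days.
Total: 266 + 25201 + 239 = 25706 days.
25706 mod 7 = 2, so 2 days before Wednesday is Monday.

Monday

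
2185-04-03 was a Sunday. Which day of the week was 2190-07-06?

Tuesday

Day-of-year of April 3, 2185: 93.
Day-of-year of July 6, 2190: 187.
2185 has 365 days, so 365 − 93 = 272 days remain in 2185.
Full years: 2186: 365; 2187: 365; 2188: 366; 2189: 365. Sum = 1461.
Total: 272 + 1461 + 187 = 1920 days.
1920 mod 7 = 2, so 2 days after Sunday is Tuesday.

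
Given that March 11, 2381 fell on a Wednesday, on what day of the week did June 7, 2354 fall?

Monday

Count forward from the earlier date (June 7, 2354) to the later (March 11, 2381):
From June 7, 2354 to June 7, 2380: 26 years, of which 7 contain a Feb 29 — 19×365 + 7×366 = 9497 days.
June 2380: 30 − 7 = 23 days remain.
Then July (31), August (31), September (30), October (31), November (30), December (31), January (31), February 2381 (28): 31 + 31 + 30 + 31 + 30 + 31 + 31 + 28 = 243 days.
March 1–11, 2381: 11 days.
Residual: 277 days.
Total: 9774 days.
9774 mod 7 = 2, so 2 days before Wednesday is Monday.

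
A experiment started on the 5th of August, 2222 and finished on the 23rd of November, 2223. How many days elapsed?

August 2222: 31 − 5 = 26 days remain.
Then 14 full months totalling 426 days.
November 1–23, 2223: 23 days.
Total: 26 + 426 + 23 = 475 days.

475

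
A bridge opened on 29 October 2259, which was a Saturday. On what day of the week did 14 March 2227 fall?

Wednesday

Count forward from the earlier date (March 14, 2227) to the later (October 29, 2259):
Day-of-year of March 14, 2227: 73.
Day-of-year of October 29, 2259: 302.
2227 has 365 days, so 365 − 73 = 292 days remain in 2227.
Full years 2228–2258: 23 common + 8 leap = 23×365 + 8×366 = 11323 days.
Total: 292 + 11323 + 302 = 11917 days.
11917 mod 7 = 3, so 3 days before Saturday is Wednesday.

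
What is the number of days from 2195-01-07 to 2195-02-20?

44

January 2195: 31 − 7 = 24 days remain.
February 1–20, 2195: 20 days (2195 is not a leap year).
Total: 24 + 20 = 44 days.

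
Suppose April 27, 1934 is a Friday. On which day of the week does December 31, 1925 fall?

Count forward from the earlier date (December 31, 1925) to the later (April 27, 1934):
Day-of-year of December 31, 1925: 365.
Day-of-year of April 27, 1934: 117.
1925 has 365 days, so 365 − 365 = 0 days remain in 1925.
Full years 1926–1933: 6 common + 2 leap = 6×365 + 2×366 = 2922 days.
Total: 0 + 2922 + 117 = 3039 days.
3039 mod 7 = 1, so 1 day before Friday is Thursday.

Thursday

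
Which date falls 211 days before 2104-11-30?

2104-05-03

Count 211 days before November 30, 2104:
May 2104: 31 − 3 = 28 days remain.
Then June (30), July (31), August (31), September (30), October (31): 30 + 31 + 31 + 30 + 31 = 153 days.
November 1–30, 2104: 30 days.
Total: 28 + 153 + 30 = 211 days.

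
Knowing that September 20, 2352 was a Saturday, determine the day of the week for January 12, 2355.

Wednesday

September 20, 2352 → September 20, 2353: 365 days.
September 20, 2353 → September 20, 2354: 365 days.
September 2354: 30 − 20 = 10 days remain.
Then October (31), November (30), December (31): 31 + 30 + 31 = 92 days.
January 1–12, 2355: 12 days.
Residual: 114 days.
Total: 844 days.
844 mod 7 = 4, so 4 days after Saturday is Wednesday.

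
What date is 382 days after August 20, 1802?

September 6, 1803

Count 382 days after August 20, 1802:
August 1802: 31 − 20 = 11 days remain.
Then 12 full months totalling 365 days.
September 1–6, 1803: 6 days.
Total: 11 + 365 + 6 = 382 days.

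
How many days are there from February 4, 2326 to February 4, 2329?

1096

Day-of-year of February 4, 2326: 35.
Day-of-year of February 4, 2329: 35.
2326 has 365 days, so 365 − 35 = 330 days remain in 2326.
Full years: 2327: 365; 2328: 366. Sum = 731.
Total: 330 + 731 + 35 = 1096 days.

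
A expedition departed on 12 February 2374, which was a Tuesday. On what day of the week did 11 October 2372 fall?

Count forward from the earlier date (October 11, 2372) to the later (February 12, 2374):
Day-of-year of October 11, 2372: 285.
Day-of-year of February 12, 2374: 43.
2372 has 366 days, so 366 − 285 = 81 days remain in 2372.
Full years: 2373: 365. Sum = 365.
Total: 81 + 365 + 43 = 489 days.
489 mod 7 = 6, so 6 days before Tuesday is Wednesday.

Wednesday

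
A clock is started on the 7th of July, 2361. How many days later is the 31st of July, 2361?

Within July 2361: 31 − 7 = 24 days.

24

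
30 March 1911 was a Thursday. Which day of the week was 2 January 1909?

Saturday

Count forward from the earlier date (January 2, 1909) to the later (March 30, 1911):
Day-of-year of January 2, 1909: 2.
Day-of-year of March 30, 1911: 89.
1909 has 365 days, so 365 − 2 = 363 days remain in 1909.
Full years: 1910: 365. Sum = 365.
Total: 363 + 365 + 89 = 817 days.
817 mod 7 = 5, so 5 days before Thursday is Saturday.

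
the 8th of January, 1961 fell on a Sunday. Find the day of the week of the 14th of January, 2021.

From January 8, 1961 to January 8, 2021: 60 years, of which 15 contain a Feb 29 — 45×365 + 15×366 = 21915 days.
(2000 is a leap year (divisible by 400).)
Within January 2021: 14 − 8 = 6 days.
Total: 21921 days.
21921 mod 7 = 4, so 4 days after Sunday is Thursday.

Thursday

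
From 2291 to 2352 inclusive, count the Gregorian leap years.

15

Years divisible by 4: 2292, 2296, …, 2352 — 16 in all.
Of these, 2300 is divisible by 100 but not 400, so not leap.
Leap years: 16 − 1 = 15.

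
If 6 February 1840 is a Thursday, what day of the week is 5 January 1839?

Saturday

Count forward from the earlier date (January 5, 1839) to the later (February 6, 1840):
January 1839: 31 − 5 = 26 days remain.
Then 12 full months totalling 365 days.
February 1–6, 1840: 6 days (1840 is a leap year).
Total: 26 + 365 + 6 = 397 days.
397 mod 7 = 5, so 5 days before Thursday is Saturday.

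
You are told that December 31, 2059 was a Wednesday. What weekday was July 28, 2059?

Monday

Count forward from the earlier date (July 28, 2059) to the later (December 31, 2059):
July 2059: 31 − 28 = 3 days remain.
Then August (31), September (30), October (31), November (30): 31 + 30 + 31 + 30 = 122 days.
December 1–31, 2059: 31 days.
Total: 3 + 122 + 31 = 156 days.
156 mod 7 = 2, so 2 days before Wednesday is Monday.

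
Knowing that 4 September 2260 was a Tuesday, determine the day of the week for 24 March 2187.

Saturday

Count forward from the earlier date (March 24, 2187) to the later (September 4, 2260):
Day-of-year of March 24, 2187: 83.
Day-of-year of September 4, 2260: 248.
2187 has 365 days, so 365 − 83 = 282 days remain in 2187.
Full years 2188–2259: 55 common + 17 leap = 55×365 + 17×366 = 26297 days.
Total: 282 + 26297 + 248 = 26827 days.
26827 mod 7 = 3, so 3 days before Tuesday is Saturday.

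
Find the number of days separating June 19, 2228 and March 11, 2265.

From June 19, 2228 to June 19, 2264: 36 years, of which 9 contain a Feb 29 — 27×365 + 9×366 = 13149 days.
June 2264: 30 − 19 = 11 days remain.
Then July (31), August (31), September (30), October (31), November (30), December (31), January (31), February 2265 (28): 31 + 31 + 30 + 31 + 30 + 31 + 31 + 28 = 243 days.
March 1–11, 2265: 11 days.
Residual: 265 days.
Total: 13414 days.

13414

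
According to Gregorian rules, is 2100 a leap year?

2100 is not a leap year (divisible by 100 but not 400).

No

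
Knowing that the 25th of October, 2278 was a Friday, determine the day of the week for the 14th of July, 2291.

Tuesday

From October 25, 2278 to October 25, 2290: 12 years, of which 3 contain a Feb 29 — 9×365 + 3×366 = 4383 days.
October 2290: 31 − 25 = 6 days remain.
Then November (30), December (31), January (31), February 2291 (28), March (31), April (30), May (31), June (30): 30 + 31 + 31 + 28 + 31 + 30 + 31 + 30 = 242 days.
July 1–14, 2291: 14 days.
Residual: 262 days.
Total: 4645 days.
4645 mod 7 = 4, so 4 days after Friday is Tuesday.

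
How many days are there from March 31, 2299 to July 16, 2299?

107

March 2299: 31 − 31 = 0 days remain.
Then April (30), May (31), June (30): 30 + 31 + 30 = 91 days.
July 1–16, 2299: 16 days.
Total: 0 + 91 + 16 = 107 days.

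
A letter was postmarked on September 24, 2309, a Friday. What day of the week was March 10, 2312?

Sunday

Day-of-year of September 24, 2309: 267.
Day-of-year of March 10, 2312: 70.
2309 has 365 days, so 365 − 267 = 98 days remain in 2309.
Full years: 2310: 365; 2311: 365. Sum = 730.
Total: 98 + 730 + 70 = 898 days.
898 mod 7 = 2, so 2 days after Friday is Sunday.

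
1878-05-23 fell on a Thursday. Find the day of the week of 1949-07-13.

From May 23, 1878 to May 23, 1949: 71 years, of which 17 contain a Feb 29 — 54×365 + 17×366 = 25932 days.
(1900 is not a leap year (divisible by 100 but not 400).)
May 1949: 31 − 23 = 8 days remain.
Then June (30): 30 days.
July 1–13, 1949: 13 days.
Residual: 51 days.
Total: 25983 days.
25983 mod 7 = 6, so 6 days after Thursday is Wednesday.

Wednesday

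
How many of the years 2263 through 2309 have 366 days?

Years divisible by 4 in [2263, 2309]: 2264, 2268, 2272, 2276, 2280, 2284, 2288, 2292, 2296, 2300, 2304, 2308.
Of these, 2300 is divisible by 100 but not 400, so not leap.
Leap years: 12 − 1 = 11.

11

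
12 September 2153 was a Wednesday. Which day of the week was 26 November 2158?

September 12, 2153 → September 12, 2154: 365 days.
September 12, 2154 → September 12, 2155: 365 days.
September 12, 2155 → September 12, 2156: 366 days (2156 is a leap year).
September 12, 2156 → September 12, 2157: 365 days.
September 12, 2157 → September 12, 2158: 365 days.
September 2158: 30 − 12 = 18 days remain.
Then October (31): 31 days.
November 1–26, 2158: 26 days.
Residual: 75 days.
Total: 1901 days.
1901 mod 7 = 4, so 4 days after Wednesday is Sunday.

Sunday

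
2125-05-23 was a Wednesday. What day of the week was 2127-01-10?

Friday

May 2125: 31 − 23 = 8 days remain.
Then 19 full months totalling 579 days.
January 1–10, 2127: 10 days.
Total: 8 + 579 + 10 = 597 days.
597 mod 7 = 2, so 2 days after Wednesday is Friday.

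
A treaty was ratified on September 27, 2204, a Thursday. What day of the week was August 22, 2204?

Count forward from the earlier date (August 22, 2204) to the later (September 27, 2204):
August 2204: 31 − 22 = 9 days remain.
September 1–27, 2204: 27 days.
Total: 9 + 27 = 36 days.
36 mod 7 = 1, so 1 day before Thursday is Wednesday.

Wednesday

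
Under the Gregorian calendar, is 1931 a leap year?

No

1931 is not a leap year.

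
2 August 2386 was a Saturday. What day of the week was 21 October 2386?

Tuesday

August 2386: 31 − 2 = 29 days remain.
Then September (30): 30 days.
October 1–21, 2386: 21 days.
Total: 29 + 30 + 21 = 80 days.
80 mod 7 = 3, so 3 days after Saturday is Tuesday.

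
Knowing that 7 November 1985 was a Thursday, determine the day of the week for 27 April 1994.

Wednesday

Day-of-year of November 7, 1985: 311.
Day-of-year of April 27, 1994: 117.
1985 has 365 days, so 365 − 311 = 54 days remain in 1985.
Full years 1986–1993: 6 common + 2 leap = 6×365 + 2×366 = 2922 days.
Total: 54 + 2922 + 117 = 3093 days.
3093 mod 7 = 6, so 6 days after Thursday is Wednesday.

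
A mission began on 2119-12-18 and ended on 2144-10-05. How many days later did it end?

9058

From December 18, 2119 to December 18, 2143: 24 years, of which 6 contain a Feb 29 — 18×365 + 6×366 = 8766 days.
December 2143: 31 − 18 = 13 days remain.
Then 9 full months totalling 274 days.
October 1–5, 2144: 5 days.
Residual: 292 days.
Total: 9058 days.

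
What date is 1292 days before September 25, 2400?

March 13, 2397

Count 1292 days before September 25, 2400:
March 13, 2397 → March 13, 2398: 365 days.
March 13, 2398 → March 13, 2399: 365 days.
March 13, 2399 → March 13, 2400: 366 days (2400 is a leap year (divisible by 400)).
March 2400: 31 − 13 = 18 days remain.
Then April (30), May (31), June (30), July (31), August (31): 30 + 31 + 30 + 31 + 31 = 153 days.
September 1–25, 2400: 25 days.
Residual: 196 days.
Total: 1292 days.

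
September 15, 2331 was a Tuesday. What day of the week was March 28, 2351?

Wednesday

Day-of-year of September 15, 2331: 258.
Day-of-year of March 28, 2351: 87.
2331 has 365 days, so 365 − 258 = 107 days remain in 2331.
Full years 2332–2350: 14 common + 5 leap = 14×365 + 5×366 = 6940 days.
Total: 107 + 6940 + 87 = 7134 days.
7134 mod 7 = 1, so 1 day after Tuesday is Wednesday.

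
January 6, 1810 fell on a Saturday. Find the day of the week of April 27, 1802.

Tuesday

Count forward from the earlier date (April 27, 1802) to the later (January 6, 1810):
Day-of-year of April 27, 1802: 117.
Day-of-year of January 6, 1810: 6.
1802 has 365 days, so 365 − 117 = 248 days remain in 1802.
Full years 1803–1809: 5 common + 2 leap = 5×365 + 2×366 = 2557 days.
Total: 248 + 2557 + 6 = 2811 days.
2811 mod 7 = 4, so 4 days before Saturday is Tuesday.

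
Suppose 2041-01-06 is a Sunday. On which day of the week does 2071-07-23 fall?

Thursday

Day-of-year of January 6, 2041: 6.
Day-of-year of July 23, 2071: 204.
2041 has 365 days, so 365 − 6 = 359 days remain in 2041.
Full years 2042–2070: 22 common + 7 leap = 22×365 + 7×366 = 10592 days.
Total: 359 + 10592 + 204 = 11155 days.
11155 mod 7 = 4, so 4 days after Sunday is Thursday.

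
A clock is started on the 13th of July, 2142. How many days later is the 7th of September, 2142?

July 2142: 31 − 13 = 18 days remain.
Then August (31): 31 days.
September 1–7, 2142: 7 days.
Total: 18 + 31 + 7 = 56 days.

56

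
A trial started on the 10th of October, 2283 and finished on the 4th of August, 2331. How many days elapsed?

17464

Day-of-year of October 10, 2283: 283.
Day-of-year of August 4, 2331: 216.
2283 has 365 days, so 365 − 283 = 82 days remain in 2283.
Full years 2284–2330: 36 common + 11 leap = 36×365 + 11×366 = 17166 days.
Total: 82 + 17166 + 216 = 17464 days.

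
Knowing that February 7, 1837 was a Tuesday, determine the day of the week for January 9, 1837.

Count forward from the earlier date (January 9, 1837) to the later (February 7, 1837):
January 1837: 31 − 9 = 22 days remain.
February 1–7, 1837: 7 days (1837 is not a leap year).
Total: 22 + 7 = 29 days.
29 mod 7 = 1, so 1 day before Tuesday is Monday.

Monday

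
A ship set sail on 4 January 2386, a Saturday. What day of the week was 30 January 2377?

Sunday

Count forward from the earlier date (January 30, 2377) to the later (January 4, 2386):
From January 30, 2377 to January 30, 2385: 8 years, of which 2 contain a Feb 29 — 6×365 + 2×366 = 2922 days.
January 2385: 31 − 30 = 1 day remains.
Then 11 full months totalling 334 days.
January 1–4, 2386: 4 days.
Residual: 339 days.
Total: 3261 days.
3261 mod 7 = 6, so 6 days before Saturday is Sunday.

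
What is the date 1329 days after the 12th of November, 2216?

the 3rd of July, 2220

Count 1329 days after November 12, 2216:
November 12, 2216 → November 12, 2217: 365 days.
November 12, 2217 → November 12, 2218: 365 days.
November 12, 2218 → November 12, 2219: 365 days.
November 2219: 30 − 12 = 18 days remain.
Then December (31), January (31), February 2220 (29), March (31), April (30), May (31), June (30): 31 + 31 + 29 + 31 + 30 + 31 + 30 = 213 days.
July 1–3, 2220: 3 days.
Residual: 234 days.
Total: 1329 days.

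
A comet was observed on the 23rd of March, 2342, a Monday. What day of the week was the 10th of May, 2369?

Day-of-year of March 23, 2342: 82.
Day-of-year of May 10, 2369: 130.
2342 has 365 days, so 365 − 82 = 283 days remain in 2342.
Full years 2343–2368: 19 common + 7 leap = 19×365 + 7×366 = 9497 days.
Total: 283 + 9497 + 130 = 9910 days.
9910 mod 7 = 5, so 5 days after Monday is Saturday.

Saturday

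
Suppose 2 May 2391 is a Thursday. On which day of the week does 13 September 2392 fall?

Sunday

May 2, 2391 → May 2, 2392: 366 days (2392 is a leap year).
May 2392: 31 − 2 = 29 days remain.
Then June (30), July (31), August (31): 30 + 31 + 31 = 92 days.
September 1–13, 2392: 13 days.
Residual: 134 days.
Total: 500 days.
500 mod 7 = 3, so 3 days after Thursday is Sunday.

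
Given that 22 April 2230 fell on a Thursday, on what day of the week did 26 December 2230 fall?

April 2230: 30 − 22 = 8 days remain.
Then May (31), June (30), July (31), August (31), September (30), October (31), November (30): 31 + 30 + 31 + 31 + 30 + 31 + 30 = 214 days.
December 1–26, 2230: 26 days.
Total: 8 + 214 + 26 = 248 days.
248 mod 7 = 3, so 3 days after Thursday is Sunday.

Sunday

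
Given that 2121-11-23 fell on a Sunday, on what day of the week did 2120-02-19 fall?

Count forward from the earlier date (February 19, 2120) to the later (November 23, 2121):
Day-of-year of February 19, 2120: 50.
Day-of-year of November 23, 2121: 327.
2120 has 366 days, so 366 − 50 = 316 days remain in 2120.
Total: 316 + 327 = 643 days.
643 mod 7 = 6, so 6 days before Sunday is Monday.

Monday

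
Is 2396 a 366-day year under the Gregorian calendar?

Yes

2396 is a leap year.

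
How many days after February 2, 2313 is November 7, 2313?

278

February 2313: 28 − 2 = 26 days remain (2313 is not a leap year, so February has 28 days).
Then March (31), April (30), May (31), June (30), July (31), August (31), September (30), October (31): 31 + 30 + 31 + 30 + 31 + 31 + 30 + 31 = 245 days.
November 1–7, 2313: 7 days.
Total: 26 + 245 + 7 = 278 days.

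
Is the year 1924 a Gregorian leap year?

1924 is a leap year.

Yes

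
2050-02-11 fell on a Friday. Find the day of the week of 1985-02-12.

Count forward from the earlier date (February 12, 1985) to the later (February 11, 2050):
From February 12, 1985 to February 12, 2049: 64 years, of which 16 contain a Feb 29 — 48×365 + 16×366 = 23376 days.
(2000 is a leap year (divisible by 400).)
February 2049: 28 − 12 = 16 days remain (2049 is not a leap year, so February has 28 days).
Then 11 full months totalling 337 days.
February 1–11, 2050: 11 days (2050 is not a leap year).
Residual: 364 days.
Total: 23740 days.
23740 mod 7 = 3, so 3 days before Friday is Tuesday.

Tuesday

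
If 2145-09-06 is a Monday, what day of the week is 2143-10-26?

Count forward from the earlier date (October 26, 2143) to the later (September 6, 2145):
October 2143: 31 − 26 = 5 days remain.
Then 22 full months totalling 670 days.
September 1–6, 2145: 6 days.
Total: 5 + 670 + 6 = 681 days.
681 mod 7 = 2, so 2 days before Monday is Saturday.

Saturday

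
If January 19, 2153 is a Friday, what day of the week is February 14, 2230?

From January 19, 2153 to January 19, 2230: 77 years, of which 18 contain a Feb 29 — 59×365 + 18×366 = 28123 days.
(2200 is not a leap year (divisible by 100 but not 400).)
January 2230: 31 − 19 = 12 days remain.
February 1–14, 2230: 14 days (2230 is not a leap year).
Residual: 26 days.
Total: 28149 days.
28149 mod 7 = 2, so 2 days after Friday is Sunday.

Sunday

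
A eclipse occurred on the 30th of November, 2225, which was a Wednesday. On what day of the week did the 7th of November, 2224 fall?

Sunday

Count forward from the earlier date (November 7, 2224) to the later (November 30, 2225):
November 2224: 30 − 7 = 23 days remain.
Then 11 full months totalling 335 days.
November 1–30, 2225: 30 days.
Total: 23 + 335 + 30 = 388 days.
388 mod 7 = 3, so 3 days before Wednesday is Sunday.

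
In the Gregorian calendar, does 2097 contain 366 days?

No

2097 is not a leap year.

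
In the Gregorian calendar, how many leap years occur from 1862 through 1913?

12

Years divisible by 4: 1864, 1868, …, 1912 — 13 in all.
Of these, 1900 is divisible by 100 but not 400, so not leap.
Leap years: 13 − 1 = 12.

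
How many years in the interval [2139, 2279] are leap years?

34

Years divisible by 4: 2140, 2144, …, 2276 — 35 in all.
Of these, 2200 is divisible by 100 but not 400, so not leap.
Leap years: 35 − 1 = 34.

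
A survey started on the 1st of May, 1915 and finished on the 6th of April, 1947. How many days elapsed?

11663

From May 1, 1915 to May 1, 1946: 31 years, of which 8 contain a Feb 29 — 23×365 + 8×366 = 11323 days.
May 1946: 31 − 1 = 30 days remain.
Then 10 full months totalling 304 days.
April 1–6, 1947: 6 days.
Residual: 340 days.
Total: 11663 days.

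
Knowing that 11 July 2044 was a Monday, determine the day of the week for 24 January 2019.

Count forward from the earlier date (January 24, 2019) to the later (July 11, 2044):
Day-of-year of January 24, 2019: 24.
Day-of-year of July 11, 2044: 193.
2019 has 365 days, so 365 − 24 = 341 days remain in 2019.
Full years 2020–2043: 18 common + 6 leap = 18×365 + 6×366 = 8766 days.
Total: 341 + 8766 + 193 = 9300 days.
9300 mod 7 = 4, so 4 days before Monday is Thursday.

Thursday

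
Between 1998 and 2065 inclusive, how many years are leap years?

17

Years divisible by 4: 2000, 2004, …, 2064 — 17 in all.
2000 is divisible by 400, so still leap.
No century exceptions apply. Count: 17.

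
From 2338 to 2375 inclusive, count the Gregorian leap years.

9

Years divisible by 4 in [2338, 2375]: 2340, 2344, 2348, 2352, 2356, 2360, 2364, 2368, 2372.
No century exceptions apply. Count: 9.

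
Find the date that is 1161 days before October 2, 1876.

July 29, 1873

Count 1161 days before October 2, 1876:
July 29, 1873 → July 29, 1874: 365 days.
July 29, 1874 → July 29, 1875: 365 days.
July 29, 1875 → July 29, 1876: 366 days (1876 is a leap year).
July 1876: 31 − 29 = 2 days remain.
Then August (31), September (30): 31 + 30 = 61 days.
October 1–2, 1876: 2 days.
Residual: 65 days.
Total: 1161 days.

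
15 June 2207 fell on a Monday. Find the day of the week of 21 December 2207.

Monday

June 2207: 30 − 15 = 15 days remain.
Then July (31), August (31), September (30), October (31), November (30): 31 + 31 + 30 + 31 + 30 = 153 days.
December 1–21, 2207: 21 days.
Total: 15 + 153 + 21 = 189 days.
189 is a multiple of 7, so 21 December 2207 falls on the same weekday: Monday.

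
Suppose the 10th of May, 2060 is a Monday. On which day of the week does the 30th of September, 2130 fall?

From May 10, 2060 to May 10, 2130: 70 years, of which 16 contain a Feb 29 — 54×365 + 16×366 = 25566 days.
(2100 is not a leap year (divisible by 100 but not 400).)
May 2130: 31 − 10 = 21 days remain.
Then June (30), July (31), August (31): 30 + 31 + 31 = 92 days.
September 1–30, 2130: 30 days.
Residual: 143 days.
Total: 25709 days.
25709 mod 7 = 5, so 5 days after Monday is Saturday.

Saturday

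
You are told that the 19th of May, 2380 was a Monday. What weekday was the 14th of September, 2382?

May 2380: 31 − 19 = 12 days remain.
Then 27 full months totalling 822 days.
September 1–14, 2382: 14 days.
Total: 12 + 822 + 14 = 848 days.
848 mod 7 = 1, so 1 day after Monday is Tuesday.

Tuesday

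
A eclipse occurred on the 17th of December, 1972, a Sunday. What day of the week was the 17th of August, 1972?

Thursday

Count forward from the earlier date (August 17, 1972) to the later (December 17, 1972):
August 1972: 31 − 17 = 14 days remain.
Then September (30), October (31), November (30): 30 + 31 + 30 = 91 days.
December 1–17, 1972: 17 days.
Total: 14 + 91 + 17 = 122 days.
122 mod 7 = 3, so 3 days before Sunday is Thursday.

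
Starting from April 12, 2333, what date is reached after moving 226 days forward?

November 24, 2333

Count 226 days after April 12, 2333:
April 2333: 30 − 12 = 18 days remain.
Then May (31), June (30), July (31), August (31), September (30), October (31): 31 + 30 + 31 + 31 + 30 + 31 = 184 days.
November 1–24, 2333: 24 days.
Total: 18 + 184 + 24 = 226 days.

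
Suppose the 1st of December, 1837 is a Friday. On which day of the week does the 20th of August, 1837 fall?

Count forward from the earlier date (August 20, 1837) to the later (December 1, 1837):
August 1837: 31 − 20 = 11 days remain.
Then September (30), October (31), November (30): 30 + 31 + 30 = 91 days.
December 1, 1837: 1 day.
Total: 11 + 91 + 1 = 103 days.
103 mod 7 = 5, so 5 days before Friday is Sunday.

Sunday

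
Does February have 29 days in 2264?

2264 is a leap year.

Yes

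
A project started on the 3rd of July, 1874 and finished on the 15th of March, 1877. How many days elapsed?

986

Day-of-year of July 3, 1874: 184.
Day-of-year of March 15, 1877: 74.
1874 has 365 days, so 365 − 184 = 181 days remain in 1874.
Full years: 1875: 365; 1876: 366. Sum = 731.
Total: 181 + 731 + 74 = 986 days.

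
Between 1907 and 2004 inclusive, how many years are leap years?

Years divisible by 4: 1908, 1912, …, 2004 — 25 in all.
2000 is divisible by 400, so still leap.
No century exceptions apply. Count: 25.

25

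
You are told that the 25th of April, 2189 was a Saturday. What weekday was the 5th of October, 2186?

Thursday

Count forward from the earlier date (October 5, 2186) to the later (April 25, 2189):
October 5, 2186 → October 5, 2187: 365 days.
October 5, 2187 → October 5, 2188: 366 days (2188 is a leap year).
October 2188: 31 − 5 = 26 days remain.
Then November (30), December (31), January (31), February 2189 (28), March (31): 30 + 31 + 31 + 28 + 31 = 151 days.
April 1–25, 2189: 25 days.
Residual: 202 days.
Total: 933 days.
933 mod 7 = 2, so 2 days before Saturday is Thursday.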